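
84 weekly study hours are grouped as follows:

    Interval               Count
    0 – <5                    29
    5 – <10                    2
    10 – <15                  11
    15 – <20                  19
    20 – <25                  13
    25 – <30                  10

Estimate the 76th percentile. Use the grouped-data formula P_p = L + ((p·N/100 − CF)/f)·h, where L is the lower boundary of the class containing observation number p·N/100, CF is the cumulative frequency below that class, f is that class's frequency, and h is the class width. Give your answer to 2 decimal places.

N = 84; target position k = 76/100 · 84 = 63.84.
Cumulative frequencies: 29, 31, 42, 61, 74, 84.
Observation 63.84 falls in the class 20 – <25.
L = 20, CF = 61, f = 13, h = 5.
P76 = 20 + ((63.84 − 61)/13)·5 = 20 + 1.09231 = 21.0923.

21.09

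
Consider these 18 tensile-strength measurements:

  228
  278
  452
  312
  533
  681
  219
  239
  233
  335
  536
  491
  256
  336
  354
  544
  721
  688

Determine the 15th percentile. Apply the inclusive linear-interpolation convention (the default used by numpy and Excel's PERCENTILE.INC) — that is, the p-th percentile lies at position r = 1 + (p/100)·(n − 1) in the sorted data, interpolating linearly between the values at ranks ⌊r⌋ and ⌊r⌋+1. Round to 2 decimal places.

Sorted: 219, 228, 233, 239, 256, 278, 312, 335, 336, 354, 452, 491, 533, 536, 544, 681, 688, 721.
n = 18.
r = 1 + (15/100)·(18 − 1) = 1 + 2.55 = 3.55.
Rank 3 is 233 and rank 4 is 239.
Interpolate: 233 + 0.55·(239 − 233) = 233 + 0.55·6 = 236.3.

236.30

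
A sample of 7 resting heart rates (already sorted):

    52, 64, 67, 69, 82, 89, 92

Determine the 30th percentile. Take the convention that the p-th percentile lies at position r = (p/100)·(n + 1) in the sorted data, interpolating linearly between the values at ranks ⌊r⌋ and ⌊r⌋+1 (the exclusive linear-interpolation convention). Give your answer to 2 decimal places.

n = 7.
r = (30/100)·(7 + 1) = 2.4.
Rank 2 is 64 and rank 3 is 67.
Interpolate: 64 + 0.4·(67 − 64) = 64 + 0.4·3 = 65.2.

65.20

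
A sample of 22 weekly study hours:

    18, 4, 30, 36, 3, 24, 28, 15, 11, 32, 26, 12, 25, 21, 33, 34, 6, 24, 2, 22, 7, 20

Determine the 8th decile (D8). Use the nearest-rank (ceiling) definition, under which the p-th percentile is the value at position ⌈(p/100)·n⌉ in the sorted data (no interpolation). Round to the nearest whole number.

Sorted: 2, 3, 4, 6, 7, 11, 12, 15, 18, 20, 21, 22, 24, 24, 25, 26, 28, 30, 32, 33, 34, 36.
n = 22.
Position = ⌈80/100 · 22⌉ = ⌈17.6⌉ = 18.
The value at rank 18 is 30.

30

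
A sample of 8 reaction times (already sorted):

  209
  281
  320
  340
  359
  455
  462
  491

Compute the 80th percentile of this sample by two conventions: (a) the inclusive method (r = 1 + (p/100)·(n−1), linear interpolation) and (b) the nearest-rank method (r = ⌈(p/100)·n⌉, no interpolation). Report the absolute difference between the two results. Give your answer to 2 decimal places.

2.80

n = 8.
(a) r = 6.6; between ranks 6 (455) and 7 (462): 459.2.
(b) the nearest-rank method: rank 7 → 462.
|459.2 − 462| = 2.8.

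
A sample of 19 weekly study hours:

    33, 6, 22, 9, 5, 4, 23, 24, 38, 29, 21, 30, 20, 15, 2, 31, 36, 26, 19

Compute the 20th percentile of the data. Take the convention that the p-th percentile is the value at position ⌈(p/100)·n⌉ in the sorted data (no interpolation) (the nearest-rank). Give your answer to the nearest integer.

Sorted: 2, 4, 5, 6, 9, 15, 19, 20, 21, 22, 23, 24, 26, 29, 30, 31, 33, 36, 38.
n = 19.
Position = ⌈20/100 · 19⌉ = ⌈3.8⌉ = 4.
The value at rank 4 is 6.

6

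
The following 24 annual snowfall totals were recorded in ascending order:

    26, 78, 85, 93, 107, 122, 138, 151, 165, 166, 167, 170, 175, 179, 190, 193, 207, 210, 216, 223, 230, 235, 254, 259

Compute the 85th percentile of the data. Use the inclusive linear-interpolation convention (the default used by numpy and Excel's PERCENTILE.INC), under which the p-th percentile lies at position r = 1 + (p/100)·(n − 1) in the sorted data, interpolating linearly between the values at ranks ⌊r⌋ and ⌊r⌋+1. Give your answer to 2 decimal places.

226.85

n = 24.
r = 1 + (85/100)·(24 − 1) = 1 + 19.55 = 20.55.
Rank 20 is 223 and rank 21 is 230.
Interpolate: 223 + 0.55·(230 − 223) = 223 + 0.55·7 = 226.85.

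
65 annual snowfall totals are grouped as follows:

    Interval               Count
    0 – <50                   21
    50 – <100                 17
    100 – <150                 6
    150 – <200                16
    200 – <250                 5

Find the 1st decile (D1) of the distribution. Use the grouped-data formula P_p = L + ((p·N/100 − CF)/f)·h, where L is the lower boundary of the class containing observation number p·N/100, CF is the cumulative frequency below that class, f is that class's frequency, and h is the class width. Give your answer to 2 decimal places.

N = 65; target position k = 10/100 · 65 = 6.5.
Cumulative frequencies: 21, 38, 44, 60, 65.
Observation 6.5 falls in the class 0 – <50.
L = 0, CF = 0, f = 21, h = 50.
P10 = 0 + ((6.5 − 0)/21)·50 = 0 + 15.4762 = 15.4762.

15.48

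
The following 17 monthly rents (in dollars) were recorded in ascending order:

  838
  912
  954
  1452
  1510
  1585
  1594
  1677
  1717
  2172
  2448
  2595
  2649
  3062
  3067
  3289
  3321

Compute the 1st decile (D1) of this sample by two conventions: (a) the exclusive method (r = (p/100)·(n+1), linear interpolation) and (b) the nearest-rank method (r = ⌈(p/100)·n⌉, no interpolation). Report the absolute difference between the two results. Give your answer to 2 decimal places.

14.80

n = 17.
(a) r = 1.8; between ranks 1 (838) and 2 (912): 897.2.
(b) the nearest-rank method: rank 2 → 912.
|897.2 − 912| = 14.8.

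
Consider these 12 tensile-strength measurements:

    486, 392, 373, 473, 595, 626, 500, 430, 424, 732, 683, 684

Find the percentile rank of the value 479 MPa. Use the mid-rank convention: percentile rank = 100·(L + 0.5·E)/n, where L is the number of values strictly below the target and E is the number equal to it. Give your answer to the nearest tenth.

Sorted: 373, 392, 424, 430, 473, 486, 500, 595, 626, 683, 684, 732.
Count below 479: L = 5; count equal: E = 0; n = 12.
Percentile rank = 100·(5 + 0.5·0)/12 = 100·5/12 = 41.67.

41.7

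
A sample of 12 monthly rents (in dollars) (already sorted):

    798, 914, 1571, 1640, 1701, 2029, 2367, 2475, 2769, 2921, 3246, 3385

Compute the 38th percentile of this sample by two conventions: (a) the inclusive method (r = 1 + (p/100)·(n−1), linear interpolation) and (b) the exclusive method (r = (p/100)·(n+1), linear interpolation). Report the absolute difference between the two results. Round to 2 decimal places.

n = 12.
(a) r = 5.18; between ranks 5 (1701) and 6 (2029): 1760.04.
(b) r = 4.94; between ranks 4 (1640) and 5 (1701): 1697.34.
|1760.04 − 1697.34| = 62.7.

62.70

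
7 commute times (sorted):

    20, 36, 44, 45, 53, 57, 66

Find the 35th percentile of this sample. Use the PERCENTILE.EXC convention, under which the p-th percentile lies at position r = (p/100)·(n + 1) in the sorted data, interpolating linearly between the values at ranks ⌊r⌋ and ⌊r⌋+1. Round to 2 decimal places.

42.40

n = 7.
r = (35/100)·(7 + 1) = 2.8.
Rank 2 is 36 and rank 3 is 44.
Interpolate: 36 + 0.8·(44 − 36) = 36 + 0.8·8 = 42.4.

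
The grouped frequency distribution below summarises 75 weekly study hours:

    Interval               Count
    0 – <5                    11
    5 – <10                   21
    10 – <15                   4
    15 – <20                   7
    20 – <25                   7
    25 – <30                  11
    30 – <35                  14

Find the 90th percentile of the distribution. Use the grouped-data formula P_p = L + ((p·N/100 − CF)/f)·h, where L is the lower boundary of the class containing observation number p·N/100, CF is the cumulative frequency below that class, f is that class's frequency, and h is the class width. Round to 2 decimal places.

32.32

N = 75; target position k = 90/100 · 75 = 67.5.
Cumulative frequencies: 11, 32, 36, 43, 50, 61, 75.
Observation 67.5 falls in the class 30 – <35.
L = 30, CF = 61, f = 14, h = 5.
P90 = 30 + ((67.5 − 61)/14)·5 = 30 + 2.32143 = 32.3214.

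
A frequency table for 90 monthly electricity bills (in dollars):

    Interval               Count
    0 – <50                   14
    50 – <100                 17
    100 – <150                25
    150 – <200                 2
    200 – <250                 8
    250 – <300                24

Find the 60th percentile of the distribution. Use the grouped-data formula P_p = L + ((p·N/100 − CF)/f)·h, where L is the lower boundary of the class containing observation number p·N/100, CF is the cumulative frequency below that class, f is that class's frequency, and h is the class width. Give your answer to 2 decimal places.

N = 90; target position k = 60/100 · 90 = 54.
Cumulative frequencies: 14, 31, 56, 58, 66, 90.
Observation 54 falls in the class 100 – <150.
L = 100, CF = 31, f = 25, h = 50.
P60 = 100 + ((54 − 31)/25)·50 = 100 + 46 = 146.

146.00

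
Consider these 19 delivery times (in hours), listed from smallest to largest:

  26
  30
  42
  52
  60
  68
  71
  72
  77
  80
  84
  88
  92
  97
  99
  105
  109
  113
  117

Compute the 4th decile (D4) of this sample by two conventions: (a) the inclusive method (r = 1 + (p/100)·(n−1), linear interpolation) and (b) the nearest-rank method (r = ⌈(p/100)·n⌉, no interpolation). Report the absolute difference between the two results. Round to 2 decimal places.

1.00

n = 19.
(a) r = 8.2; between ranks 8 (72) and 9 (77): 73.
(b) the nearest-rank method: rank 8 → 72.
|73 − 72| = 1.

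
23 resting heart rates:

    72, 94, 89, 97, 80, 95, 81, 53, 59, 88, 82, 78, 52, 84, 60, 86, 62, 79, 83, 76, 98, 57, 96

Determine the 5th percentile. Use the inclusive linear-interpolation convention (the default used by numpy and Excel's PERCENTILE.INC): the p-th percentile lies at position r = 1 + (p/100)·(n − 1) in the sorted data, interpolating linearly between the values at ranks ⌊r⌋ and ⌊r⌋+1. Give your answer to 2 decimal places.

Sorted: 52, 53, 57, 59, 60, 62, 72, 76, 78, 79, 80, 81, 82, 83, 84, 86, 88, 89, 94, 95, 96, 97, 98.
n = 23.
r = 1 + (5/100)·(23 − 1) = 1 + 1.1 = 2.1.
Rank 2 is 53 and rank 3 is 57.
Interpolate: 53 + 0.1·(57 − 53) = 53 + 0.1·4 = 53.4.

53.40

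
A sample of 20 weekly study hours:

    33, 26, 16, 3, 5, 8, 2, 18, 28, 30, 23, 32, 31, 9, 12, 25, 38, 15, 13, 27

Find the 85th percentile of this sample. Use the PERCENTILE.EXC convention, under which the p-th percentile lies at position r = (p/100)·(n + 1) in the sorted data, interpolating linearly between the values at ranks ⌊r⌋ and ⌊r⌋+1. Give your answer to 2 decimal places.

Sorted: 2, 3, 5, 8, 9, 12, 13, 15, 16, 18, 23, 25, 26, 27, 28, 30, 31, 32, 33, 38.
n = 20.
r = (85/100)·(20 + 1) = 17.85.
Rank 17 is 31 and rank 18 is 32.
Interpolate: 31 + 0.85·(32 − 31) = 31 + 0.85·1 = 31.85.

31.85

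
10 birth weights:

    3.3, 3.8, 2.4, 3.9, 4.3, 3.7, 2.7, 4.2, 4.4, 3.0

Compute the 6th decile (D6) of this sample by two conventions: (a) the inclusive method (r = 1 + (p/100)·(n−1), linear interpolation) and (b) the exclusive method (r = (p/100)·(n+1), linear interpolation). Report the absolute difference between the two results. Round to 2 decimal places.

0.02

Sorted: 2.4, 2.7, 3.0, 3.3, 3.7, 3.8, 3.9, 4.2, 4.3, 4.4.
n = 10.
(a) r = 6.4; between ranks 6 (3.8) and 7 (3.9): 3.84.
(b) r = 6.6; between ranks 6 (3.8) and 7 (3.9): 3.86.
|3.84 − 3.86| = 0.02.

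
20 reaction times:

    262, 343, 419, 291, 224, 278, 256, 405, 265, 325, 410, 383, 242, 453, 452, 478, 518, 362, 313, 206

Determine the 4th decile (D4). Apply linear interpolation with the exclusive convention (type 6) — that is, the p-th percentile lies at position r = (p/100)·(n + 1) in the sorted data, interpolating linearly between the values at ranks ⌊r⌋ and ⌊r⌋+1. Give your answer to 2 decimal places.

299.80

Sorted: 206, 224, 242, 256, 262, 265, 278, 291, 313, 325, 343, 362, 383, 405, 410, 419, 452, 453, 478, 518.
n = 20.
r = (40/100)·(20 + 1) = 8.4.
Rank 8 is 291 and rank 9 is 313.
Interpolate: 291 + 0.4·(313 − 291) = 291 + 0.4·22 = 299.8.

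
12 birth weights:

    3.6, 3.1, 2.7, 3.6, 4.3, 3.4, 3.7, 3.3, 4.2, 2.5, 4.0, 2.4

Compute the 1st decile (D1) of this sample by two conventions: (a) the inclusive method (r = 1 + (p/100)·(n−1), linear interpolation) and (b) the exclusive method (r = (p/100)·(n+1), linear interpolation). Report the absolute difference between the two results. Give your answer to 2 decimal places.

0.09

Sorted: 2.4, 2.5, 2.7, 3.1, 3.3, 3.4, 3.6, 3.6, 3.7, 4.0, 4.2, 4.3.
n = 12.
(a) r = 2.1; between ranks 2 (2.5) and 3 (2.7): 2.52.
(b) r = 1.3; between ranks 1 (2.4) and 2 (2.5): 2.43.
|2.52 − 2.43| = 0.09.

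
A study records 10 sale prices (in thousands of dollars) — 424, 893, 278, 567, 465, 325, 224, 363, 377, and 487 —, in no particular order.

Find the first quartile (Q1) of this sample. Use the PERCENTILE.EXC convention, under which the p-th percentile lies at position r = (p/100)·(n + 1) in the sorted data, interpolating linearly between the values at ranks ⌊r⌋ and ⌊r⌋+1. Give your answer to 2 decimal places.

Sorted: 224, 278, 325, 363, 377, 424, 465, 487, 567, 893.
n = 10.
r = (25/100)·(10 + 1) = 2.75.
Rank 2 is 278 and rank 3 is 325.
Interpolate: 278 + 0.75·(325 − 278) = 278 + 0.75·47 = 313.25.

313.25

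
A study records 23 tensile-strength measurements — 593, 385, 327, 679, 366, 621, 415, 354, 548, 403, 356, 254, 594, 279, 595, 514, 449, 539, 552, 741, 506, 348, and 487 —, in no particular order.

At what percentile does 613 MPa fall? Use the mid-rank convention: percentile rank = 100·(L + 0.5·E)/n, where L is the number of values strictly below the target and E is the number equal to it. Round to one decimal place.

87.0

Sorted: 254, 279, 327, 348, 354, 356, 366, 385, 403, 415, 449, 487, 506, 514, 539, 548, 552, 593, 594, 595, 621, 679, 741.
Count below 613: L = 20; count equal: E = 0; n = 23.
Percentile rank = 100·(20 + 0.5·0)/23 = 100·20/23 = 86.96.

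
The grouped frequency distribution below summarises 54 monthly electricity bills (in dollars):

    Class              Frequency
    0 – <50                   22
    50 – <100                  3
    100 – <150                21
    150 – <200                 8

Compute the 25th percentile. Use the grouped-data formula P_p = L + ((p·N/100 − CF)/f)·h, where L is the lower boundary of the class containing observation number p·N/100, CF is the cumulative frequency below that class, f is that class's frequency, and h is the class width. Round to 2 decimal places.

N = 54; target position k = 25/100 · 54 = 13.5.
Cumulative frequencies: 22, 25, 46, 54.
Observation 13.5 falls in the class 0 – <50.
L = 0, CF = 0, f = 22, h = 50.
P25 = 0 + ((13.5 − 0)/22)·50 = 0 + 30.6818 = 30.6818.

30.68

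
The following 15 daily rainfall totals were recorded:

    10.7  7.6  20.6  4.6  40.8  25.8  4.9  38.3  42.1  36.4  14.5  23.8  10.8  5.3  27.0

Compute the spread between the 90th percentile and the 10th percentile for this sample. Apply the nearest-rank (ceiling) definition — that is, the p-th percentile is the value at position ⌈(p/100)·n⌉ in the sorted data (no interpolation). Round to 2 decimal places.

Sorted: 4.6, 4.9, 5.3, 7.6, 10.7, 10.8, 14.5, 20.6, 23.8, 25.8, 27.0, 36.4, 38.3, 40.8, 42.1.
n = 15.
P10: rank ⌈10/100·15⌉ = 2 → 4.9.
P90: rank ⌈90/100·15⌉ = 14 → 40.8.
Difference: 40.8 − 4.9 = 35.9.

35.90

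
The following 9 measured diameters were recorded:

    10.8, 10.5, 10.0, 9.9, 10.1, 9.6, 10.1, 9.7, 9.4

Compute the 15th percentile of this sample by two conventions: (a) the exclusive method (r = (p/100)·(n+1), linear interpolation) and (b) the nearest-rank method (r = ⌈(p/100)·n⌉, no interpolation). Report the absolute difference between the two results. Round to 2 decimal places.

Sorted: 9.4, 9.6, 9.7, 9.9, 10.0, 10.1, 10.1, 10.5, 10.8.
n = 9.
(a) r = 1.5; between ranks 1 (9.4) and 2 (9.6): 9.5.
(b) the nearest-rank method: rank 2 → 9.6.
|9.5 − 9.6| = 0.1.

0.10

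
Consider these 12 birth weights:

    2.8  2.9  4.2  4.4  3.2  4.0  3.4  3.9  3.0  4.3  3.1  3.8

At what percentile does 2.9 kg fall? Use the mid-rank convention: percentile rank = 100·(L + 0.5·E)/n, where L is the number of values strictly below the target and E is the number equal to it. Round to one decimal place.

12.5

Sorted: 2.8, 2.9, 3.0, 3.1, 3.2, 3.4, 3.8, 3.9, 4.0, 4.2, 4.3, 4.4.
Count below 2.9: L = 1; count equal: E = 1; n = 12.
Percentile rank = 100·(1 + 0.5·1)/12 = 100·1.5/12 = 12.5.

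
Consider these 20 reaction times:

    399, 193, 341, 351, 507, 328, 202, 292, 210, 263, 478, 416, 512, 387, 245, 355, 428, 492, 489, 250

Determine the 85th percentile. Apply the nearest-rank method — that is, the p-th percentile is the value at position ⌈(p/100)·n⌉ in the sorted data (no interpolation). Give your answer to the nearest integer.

489

Sorted: 193, 202, 210, 245, 250, 263, 292, 328, 341, 351, 355, 387, 399, 416, 428, 478, 489, 492, 507, 512.
n = 20.
Position = ⌈85/100 · 20⌉ = ⌈17⌉ = 17.
The value at rank 17 is 489.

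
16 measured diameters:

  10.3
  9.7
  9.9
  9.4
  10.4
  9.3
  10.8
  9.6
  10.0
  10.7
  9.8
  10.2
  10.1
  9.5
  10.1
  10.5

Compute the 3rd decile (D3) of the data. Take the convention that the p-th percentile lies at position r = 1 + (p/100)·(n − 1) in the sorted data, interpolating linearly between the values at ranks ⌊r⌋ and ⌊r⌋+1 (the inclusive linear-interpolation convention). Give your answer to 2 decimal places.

9.75

Sorted: 9.3, 9.4, 9.5, 9.6, 9.7, 9.8, 9.9, 10.0, 10.1, 10.1, 10.2, 10.3, 10.4, 10.5, 10.7, 10.8.
n = 16.
r = 1 + (30/100)·(16 − 1) = 1 + 4.5 = 5.5.
Rank 5 is 9.7 and rank 6 is 9.8.
Interpolate: 9.7 + 0.5·(9.8 − 9.7) = 9.7 + 0.5·0.1 = 9.75.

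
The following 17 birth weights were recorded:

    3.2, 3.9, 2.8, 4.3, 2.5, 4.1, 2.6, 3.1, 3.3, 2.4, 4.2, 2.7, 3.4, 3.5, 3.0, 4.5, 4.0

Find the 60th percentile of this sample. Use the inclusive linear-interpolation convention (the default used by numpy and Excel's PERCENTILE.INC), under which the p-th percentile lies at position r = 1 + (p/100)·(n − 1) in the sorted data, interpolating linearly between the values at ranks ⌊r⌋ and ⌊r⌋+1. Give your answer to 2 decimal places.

Sorted: 2.4, 2.5, 2.6, 2.7, 2.8, 3.0, 3.1, 3.2, 3.3, 3.4, 3.5, 3.9, 4.0, 4.1, 4.2, 4.3, 4.5.
n = 17.
r = 1 + (60/100)·(17 − 1) = 1 + 9.6 = 10.6.
Rank 10 is 3.4 and rank 11 is 3.5.
Interpolate: 3.4 + 0.6·(3.5 − 3.4) = 3.4 + 0.6·0.1 = 3.46.

3.46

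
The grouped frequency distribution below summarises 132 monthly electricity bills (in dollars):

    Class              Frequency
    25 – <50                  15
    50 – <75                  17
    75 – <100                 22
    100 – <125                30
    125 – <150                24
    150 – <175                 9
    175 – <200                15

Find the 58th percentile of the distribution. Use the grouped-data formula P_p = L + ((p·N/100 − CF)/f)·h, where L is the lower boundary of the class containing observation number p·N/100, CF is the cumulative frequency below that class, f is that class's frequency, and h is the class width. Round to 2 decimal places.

N = 132; target position k = 58/100 · 132 = 76.56.
Cumulative frequencies: 15, 32, 54, 84, 108, 117, 132.
Observation 76.56 falls in the class 100 – <125.
L = 100, CF = 54, f = 30, h = 25.
P58 = 100 + ((76.56 − 54)/30)·25 = 100 + 18.8 = 118.8.

118.80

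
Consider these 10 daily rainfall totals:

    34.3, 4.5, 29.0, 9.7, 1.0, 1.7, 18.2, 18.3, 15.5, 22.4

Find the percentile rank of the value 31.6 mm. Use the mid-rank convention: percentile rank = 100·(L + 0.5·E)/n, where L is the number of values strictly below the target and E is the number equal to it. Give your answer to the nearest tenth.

90.0

Sorted: 1.0, 1.7, 4.5, 9.7, 15.5, 18.2, 18.3, 22.4, 29.0, 34.3.
Count below 31.6: L = 9; count equal: E = 0; n = 10.
Percentile rank = 100·(9 + 0.5·0)/10 = 100·9/10 = 90.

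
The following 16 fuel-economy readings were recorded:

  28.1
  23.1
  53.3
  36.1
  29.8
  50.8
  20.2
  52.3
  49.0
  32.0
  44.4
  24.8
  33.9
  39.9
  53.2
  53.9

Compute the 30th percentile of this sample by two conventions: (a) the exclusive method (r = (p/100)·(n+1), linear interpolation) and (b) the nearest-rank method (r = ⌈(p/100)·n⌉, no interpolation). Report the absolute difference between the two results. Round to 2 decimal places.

0.22

Sorted: 20.2, 23.1, 24.8, 28.1, 29.8, 32.0, 33.9, 36.1, 39.9, 44.4, 49.0, 50.8, 52.3, 53.2, 53.3, 53.9.
n = 16.
(a) r = 5.1; between ranks 5 (29.8) and 6 (32.0): 30.02.
(b) the nearest-rank method: rank 5 → 29.8.
|30.02 − 29.8| = 0.22.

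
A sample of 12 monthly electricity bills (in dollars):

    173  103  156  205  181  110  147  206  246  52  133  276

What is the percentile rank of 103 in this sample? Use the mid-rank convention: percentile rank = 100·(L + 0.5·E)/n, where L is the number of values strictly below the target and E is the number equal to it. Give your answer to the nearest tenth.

12.5

Sorted: 52, 103, 110, 133, 147, 156, 173, 181, 205, 206, 246, 276.
Count below 103: L = 1; count equal: E = 1; n = 12.
Percentile rank = 100·(1 + 0.5·1)/12 = 100·1.5/12 = 12.5.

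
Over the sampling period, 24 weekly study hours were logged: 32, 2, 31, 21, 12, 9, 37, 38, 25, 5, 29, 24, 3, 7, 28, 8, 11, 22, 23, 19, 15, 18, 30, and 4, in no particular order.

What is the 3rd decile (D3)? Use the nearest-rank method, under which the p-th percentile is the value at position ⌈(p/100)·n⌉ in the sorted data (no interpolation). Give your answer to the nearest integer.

11

Sorted: 2, 3, 4, 5, 7, 8, 9, 11, 12, 15, 18, 19, 21, 22, 23, 24, 25, 28, 29, 30, 31, 32, 37, 38.
n = 24.
Position = ⌈30/100 · 24⌉ = ⌈7.2⌉ = 8.
The value at rank 8 is 11.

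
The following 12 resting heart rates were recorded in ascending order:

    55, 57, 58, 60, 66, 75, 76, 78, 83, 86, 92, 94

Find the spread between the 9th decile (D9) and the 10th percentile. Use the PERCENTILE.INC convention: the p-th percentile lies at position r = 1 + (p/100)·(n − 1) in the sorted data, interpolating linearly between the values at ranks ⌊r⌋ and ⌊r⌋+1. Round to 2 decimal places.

34.30

n = 12.
P10: r = 2.1; ranks 2–3 are 57, 58; interpolating gives 57.1.
P90: r = 10.9; ranks 10–11 are 86, 92; interpolating gives 91.4.
Difference: 91.4 − 57.1 = 34.3.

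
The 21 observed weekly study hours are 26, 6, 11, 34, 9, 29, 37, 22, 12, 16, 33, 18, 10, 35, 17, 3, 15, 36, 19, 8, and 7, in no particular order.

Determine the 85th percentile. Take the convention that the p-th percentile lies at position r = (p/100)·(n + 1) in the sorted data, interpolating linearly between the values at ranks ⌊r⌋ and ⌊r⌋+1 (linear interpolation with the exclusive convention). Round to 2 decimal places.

34.70

Sorted: 3, 6, 7, 8, 9, 10, 11, 12, 15, 16, 17, 18, 19, 22, 26, 29, 33, 34, 35, 36, 37.
n = 21.
r = (85/100)·(21 + 1) = 18.7.
Rank 18 is 34 and rank 19 is 35.
Interpolate: 34 + 0.7·(35 − 34) = 34 + 0.7·1 = 34.7.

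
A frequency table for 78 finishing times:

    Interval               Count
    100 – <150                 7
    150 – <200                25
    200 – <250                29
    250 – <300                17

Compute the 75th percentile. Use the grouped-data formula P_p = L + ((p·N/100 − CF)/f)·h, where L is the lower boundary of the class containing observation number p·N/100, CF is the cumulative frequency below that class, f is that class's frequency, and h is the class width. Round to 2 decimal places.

245.69

N = 78; target position k = 75/100 · 78 = 58.5.
Cumulative frequencies: 7, 32, 61, 78.
Observation 58.5 falls in the class 200 – <250.
L = 200, CF = 32, f = 29, h = 50.
P75 = 200 + ((58.5 − 32)/29)·50 = 200 + 45.6897 = 245.69.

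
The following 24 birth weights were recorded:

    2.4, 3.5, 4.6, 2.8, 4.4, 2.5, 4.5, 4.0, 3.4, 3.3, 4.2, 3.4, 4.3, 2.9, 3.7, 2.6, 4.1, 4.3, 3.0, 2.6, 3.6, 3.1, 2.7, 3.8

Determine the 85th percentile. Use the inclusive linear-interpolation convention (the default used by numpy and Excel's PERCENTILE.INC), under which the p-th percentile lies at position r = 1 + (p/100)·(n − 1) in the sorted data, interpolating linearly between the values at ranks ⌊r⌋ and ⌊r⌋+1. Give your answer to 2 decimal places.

Sorted: 2.4, 2.5, 2.6, 2.6, 2.7, 2.8, 2.9, 3.0, 3.1, 3.3, 3.4, 3.4, 3.5, 3.6, 3.7, 3.8, 4.0, 4.1, 4.2, 4.3, 4.3, 4.4, 4.5, 4.6.
n = 24.
r = 1 + (85/100)·(24 − 1) = 1 + 19.55 = 20.55.
Rank 20 is 4.3 and rank 21 is 4.3.
Interpolate: 4.3 + 0.55·(4.3 − 4.3) = 4.3 + 0.55·0 = 4.3.

4.30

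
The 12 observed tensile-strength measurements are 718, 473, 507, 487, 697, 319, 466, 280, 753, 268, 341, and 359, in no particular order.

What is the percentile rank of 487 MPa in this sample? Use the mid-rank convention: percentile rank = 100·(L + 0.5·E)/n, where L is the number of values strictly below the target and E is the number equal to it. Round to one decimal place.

62.5

Sorted: 268, 280, 319, 341, 359, 466, 473, 487, 507, 697, 718, 753.
Count below 487: L = 7; count equal: E = 1; n = 12.
Percentile rank = 100·(7 + 0.5·1)/12 = 100·7.5/12 = 62.5.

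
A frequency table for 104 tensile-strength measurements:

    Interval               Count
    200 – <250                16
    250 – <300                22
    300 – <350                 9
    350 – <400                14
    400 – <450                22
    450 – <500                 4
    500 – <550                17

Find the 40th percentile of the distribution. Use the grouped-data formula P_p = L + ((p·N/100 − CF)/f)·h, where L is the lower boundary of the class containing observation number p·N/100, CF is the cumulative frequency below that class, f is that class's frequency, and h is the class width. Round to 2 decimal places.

N = 104; target position k = 40/100 · 104 = 41.6.
Cumulative frequencies: 16, 38, 47, 61, 83, 87, 104.
Observation 41.6 falls in the class 300 – <350.
L = 300, CF = 38, f = 9, h = 50.
P40 = 300 + ((41.6 − 38)/9)·50 = 300 + 20 = 320.

320.00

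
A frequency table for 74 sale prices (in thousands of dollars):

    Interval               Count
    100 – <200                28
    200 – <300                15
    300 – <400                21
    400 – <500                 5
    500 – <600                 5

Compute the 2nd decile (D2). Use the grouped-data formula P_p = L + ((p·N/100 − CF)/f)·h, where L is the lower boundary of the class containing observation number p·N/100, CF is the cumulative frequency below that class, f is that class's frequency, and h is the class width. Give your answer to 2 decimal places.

152.86

N = 74; target position k = 20/100 · 74 = 14.8.
Cumulative frequencies: 28, 43, 64, 69, 74.
Observation 14.8 falls in the class 100 – <200.
L = 100, CF = 0, f = 28, h = 100.
P20 = 100 + ((14.8 − 0)/28)·100 = 100 + 52.8571 = 152.857.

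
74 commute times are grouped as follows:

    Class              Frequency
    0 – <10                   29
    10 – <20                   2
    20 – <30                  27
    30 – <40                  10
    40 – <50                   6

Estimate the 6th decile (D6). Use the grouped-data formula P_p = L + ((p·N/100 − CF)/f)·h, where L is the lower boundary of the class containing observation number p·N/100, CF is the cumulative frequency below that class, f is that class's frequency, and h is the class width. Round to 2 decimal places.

24.96

N = 74; target position k = 60/100 · 74 = 44.4.
Cumulative frequencies: 29, 31, 58, 68, 74.
Observation 44.4 falls in the class 20 – <30.
L = 20, CF = 31, f = 27, h = 10.
P60 = 20 + ((44.4 − 31)/27)·10 = 20 + 4.96296 = 24.963.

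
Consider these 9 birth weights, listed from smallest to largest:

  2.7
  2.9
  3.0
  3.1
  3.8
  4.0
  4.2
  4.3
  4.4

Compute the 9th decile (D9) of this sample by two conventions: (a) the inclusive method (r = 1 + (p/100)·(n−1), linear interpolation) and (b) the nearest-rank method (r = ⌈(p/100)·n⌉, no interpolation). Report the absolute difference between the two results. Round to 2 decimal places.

0.08

n = 9.
(a) r = 8.2; between ranks 8 (4.3) and 9 (4.4): 4.32.
(b) the nearest-rank method: rank 9 → 4.4.
|4.32 − 4.4| = 0.08.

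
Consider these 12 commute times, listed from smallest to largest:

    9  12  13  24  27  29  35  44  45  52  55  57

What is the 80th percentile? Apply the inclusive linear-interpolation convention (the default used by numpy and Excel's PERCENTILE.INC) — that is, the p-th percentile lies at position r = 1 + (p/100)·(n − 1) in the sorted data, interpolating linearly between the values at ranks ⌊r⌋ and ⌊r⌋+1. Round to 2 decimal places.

n = 12.
r = 1 + (80/100)·(12 − 1) = 1 + 8.8 = 9.8.
Rank 9 is 45 and rank 10 is 52.
Interpolate: 45 + 0.8·(52 − 45) = 45 + 0.8·7 = 50.6.

50.60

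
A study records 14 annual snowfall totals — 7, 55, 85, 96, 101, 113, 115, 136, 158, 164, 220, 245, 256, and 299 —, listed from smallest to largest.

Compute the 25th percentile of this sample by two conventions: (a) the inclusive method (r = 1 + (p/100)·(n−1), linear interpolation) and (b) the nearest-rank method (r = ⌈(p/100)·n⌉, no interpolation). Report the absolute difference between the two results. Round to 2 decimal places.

n = 14.
(a) r = 4.25; between ranks 4 (96) and 5 (101): 97.25.
(b) the nearest-rank method: rank 4 → 96.
|97.25 − 96| = 1.25.

1.25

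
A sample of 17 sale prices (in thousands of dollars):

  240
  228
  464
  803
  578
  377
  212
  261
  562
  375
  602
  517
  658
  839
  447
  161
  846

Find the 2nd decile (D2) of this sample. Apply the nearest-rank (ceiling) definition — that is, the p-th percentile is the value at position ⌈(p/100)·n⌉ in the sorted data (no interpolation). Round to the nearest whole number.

240

Sorted: 161, 212, 228, 240, 261, 375, 377, 447, 464, 517, 562, 578, 602, 658, 803, 839, 846.
n = 17.
Position = ⌈20/100 · 17⌉ = ⌈3.4⌉ = 4.
The value at rank 4 is 240.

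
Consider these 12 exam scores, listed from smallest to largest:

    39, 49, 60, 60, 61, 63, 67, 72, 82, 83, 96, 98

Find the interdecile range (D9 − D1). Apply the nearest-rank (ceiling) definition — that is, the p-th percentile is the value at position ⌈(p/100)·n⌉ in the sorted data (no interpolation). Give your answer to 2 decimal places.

47.00

n = 12.
P10: rank ⌈10/100·12⌉ = 2 → 49.
P90: rank ⌈90/100·12⌉ = 11 → 96.
Difference: 96 − 49 = 47.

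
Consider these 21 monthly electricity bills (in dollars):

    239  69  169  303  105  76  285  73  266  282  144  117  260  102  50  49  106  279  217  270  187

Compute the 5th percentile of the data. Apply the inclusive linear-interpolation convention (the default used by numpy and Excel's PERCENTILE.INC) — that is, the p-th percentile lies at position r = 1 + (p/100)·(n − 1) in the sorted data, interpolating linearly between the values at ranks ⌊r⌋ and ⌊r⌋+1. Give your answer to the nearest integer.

Sorted: 49, 50, 69, 73, 76, 102, 105, 106, 117, 144, 169, 187, 217, 239, 260, 266, 270, 279, 282, 285, 303.
n = 21.
r = 1 + (5/100)·(21 − 1) = 1 + 1 = 2.
r is an integer, so P5 is the value at rank 2: 50.

50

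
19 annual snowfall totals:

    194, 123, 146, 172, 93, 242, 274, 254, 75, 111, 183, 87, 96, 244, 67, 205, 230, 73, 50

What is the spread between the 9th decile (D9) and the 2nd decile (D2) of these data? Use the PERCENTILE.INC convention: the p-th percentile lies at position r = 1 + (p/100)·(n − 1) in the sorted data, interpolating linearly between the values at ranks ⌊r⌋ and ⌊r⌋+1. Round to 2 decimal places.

163.80

Sorted: 50, 67, 73, 75, 87, 93, 96, 111, 123, 146, 172, 183, 194, 205, 230, 242, 244, 254, 274.
n = 19.
P20: r = 4.6; ranks 4–5 are 75, 87; interpolating gives 82.2.
P90: r = 17.2; ranks 17–18 are 244, 254; interpolating gives 246.
Difference: 246 − 82.2 = 163.8.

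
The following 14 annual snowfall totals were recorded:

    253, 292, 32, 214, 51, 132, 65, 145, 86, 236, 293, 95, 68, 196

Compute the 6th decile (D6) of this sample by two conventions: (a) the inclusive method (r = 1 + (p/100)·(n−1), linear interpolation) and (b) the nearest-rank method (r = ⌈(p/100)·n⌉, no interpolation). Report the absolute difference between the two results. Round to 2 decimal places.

10.20

Sorted: 32, 51, 65, 68, 86, 95, 132, 145, 196, 214, 236, 253, 292, 293.
n = 14.
(a) r = 8.8; between ranks 8 (145) and 9 (196): 185.8.
(b) the nearest-rank method: rank 9 → 196.
|185.8 − 196| = 10.2.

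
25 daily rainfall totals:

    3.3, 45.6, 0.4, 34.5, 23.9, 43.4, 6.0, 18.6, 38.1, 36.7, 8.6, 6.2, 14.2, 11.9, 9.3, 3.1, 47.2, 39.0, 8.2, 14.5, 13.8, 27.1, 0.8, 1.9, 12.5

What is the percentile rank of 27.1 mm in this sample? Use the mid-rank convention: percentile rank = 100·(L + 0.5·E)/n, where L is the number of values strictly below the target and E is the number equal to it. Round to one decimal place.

Sorted: 0.4, 0.8, 1.9, 3.1, 3.3, 6.0, 6.2, 8.2, 8.6, 9.3, 11.9, 12.5, 13.8, 14.2, 14.5, 18.6, 23.9, 27.1, 34.5, 36.7, 38.1, 39.0, 43.4, 45.6, 47.2.
Count below 27.1: L = 17; count equal: E = 1; n = 25.
Percentile rank = 100·(17 + 0.5·1)/25 = 100·17.5/25 = 70.

70.0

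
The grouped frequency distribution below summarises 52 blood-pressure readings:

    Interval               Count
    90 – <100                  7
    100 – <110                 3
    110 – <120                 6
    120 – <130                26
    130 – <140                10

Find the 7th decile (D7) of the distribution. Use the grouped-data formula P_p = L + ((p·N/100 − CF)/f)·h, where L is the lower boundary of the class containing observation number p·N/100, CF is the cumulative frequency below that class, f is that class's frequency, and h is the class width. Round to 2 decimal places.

N = 52; target position k = 70/100 · 52 = 36.4.
Cumulative frequencies: 7, 10, 16, 42, 52.
Observation 36.4 falls in the class 120 – <130.
L = 120, CF = 16, f = 26, h = 10.
P70 = 120 + ((36.4 − 16)/26)·10 = 120 + 7.84615 = 127.846.

127.85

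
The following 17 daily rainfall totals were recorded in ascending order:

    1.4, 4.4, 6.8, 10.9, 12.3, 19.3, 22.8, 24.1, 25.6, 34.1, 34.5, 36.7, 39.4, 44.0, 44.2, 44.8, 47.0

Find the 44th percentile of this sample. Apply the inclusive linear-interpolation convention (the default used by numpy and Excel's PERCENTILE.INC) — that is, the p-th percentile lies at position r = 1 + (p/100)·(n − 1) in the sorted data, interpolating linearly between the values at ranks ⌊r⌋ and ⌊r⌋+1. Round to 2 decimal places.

n = 17.
r = 1 + (44/100)·(17 − 1) = 1 + 7.04 = 8.04.
Rank 8 is 24.1 and rank 9 is 25.6.
Interpolate: 24.1 + 0.04·(25.6 − 24.1) = 24.1 + 0.04·1.5 = 24.16.

24.16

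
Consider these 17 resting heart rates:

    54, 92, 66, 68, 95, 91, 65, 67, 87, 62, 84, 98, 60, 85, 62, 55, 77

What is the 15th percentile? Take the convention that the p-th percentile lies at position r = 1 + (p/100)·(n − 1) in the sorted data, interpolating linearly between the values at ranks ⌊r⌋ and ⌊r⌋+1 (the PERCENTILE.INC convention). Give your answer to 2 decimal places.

60.80

Sorted: 54, 55, 60, 62, 62, 65, 66, 67, 68, 77, 84, 85, 87, 91, 92, 95, 98.
n = 17.
r = 1 + (15/100)·(17 − 1) = 1 + 2.4 = 3.4.
Rank 3 is 60 and rank 4 is 62.
Interpolate: 60 + 0.4·(62 − 60) = 60 + 0.4·2 = 60.8.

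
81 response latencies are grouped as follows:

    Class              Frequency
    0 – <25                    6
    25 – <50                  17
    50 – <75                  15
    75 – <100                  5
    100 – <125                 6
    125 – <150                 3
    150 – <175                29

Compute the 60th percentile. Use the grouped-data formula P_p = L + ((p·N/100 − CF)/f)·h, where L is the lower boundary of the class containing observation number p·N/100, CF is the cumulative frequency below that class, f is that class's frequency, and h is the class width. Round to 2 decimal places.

N = 81; target position k = 60/100 · 81 = 48.6.
Cumulative frequencies: 6, 23, 38, 43, 49, 52, 81.
Observation 48.6 falls in the class 100 – <125.
L = 100, CF = 43, f = 6, h = 25.
P60 = 100 + ((48.6 − 43)/6)·25 = 100 + 23.3333 = 123.333.

123.33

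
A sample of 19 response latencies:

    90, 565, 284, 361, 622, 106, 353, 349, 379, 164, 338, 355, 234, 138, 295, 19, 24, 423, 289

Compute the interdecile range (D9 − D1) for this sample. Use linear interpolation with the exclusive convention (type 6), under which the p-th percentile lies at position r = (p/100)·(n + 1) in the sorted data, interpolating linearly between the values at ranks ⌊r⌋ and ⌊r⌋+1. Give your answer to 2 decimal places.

541.00

Sorted: 19, 24, 90, 106, 138, 164, 234, 284, 289, 295, 338, 349, 353, 355, 361, 379, 423, 565, 622.
n = 19.
P10: r = 2 (integer) → 24.
P90: r = 18 (integer) → 565.
Difference: 565 − 24 = 541.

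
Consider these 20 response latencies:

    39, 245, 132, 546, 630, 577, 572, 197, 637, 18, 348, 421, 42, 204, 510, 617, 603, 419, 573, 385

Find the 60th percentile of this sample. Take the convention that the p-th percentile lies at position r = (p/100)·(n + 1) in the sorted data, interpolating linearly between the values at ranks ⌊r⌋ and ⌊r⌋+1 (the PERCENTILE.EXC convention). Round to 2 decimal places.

531.60

Sorted: 18, 39, 42, 132, 197, 204, 245, 348, 385, 419, 421, 510, 546, 572, 573, 577, 603, 617, 630, 637.
n = 20.
r = (60/100)·(20 + 1) = 12.6.
Rank 12 is 510 and rank 13 is 546.
Interpolate: 510 + 0.6·(546 − 510) = 510 + 0.6·36 = 531.6.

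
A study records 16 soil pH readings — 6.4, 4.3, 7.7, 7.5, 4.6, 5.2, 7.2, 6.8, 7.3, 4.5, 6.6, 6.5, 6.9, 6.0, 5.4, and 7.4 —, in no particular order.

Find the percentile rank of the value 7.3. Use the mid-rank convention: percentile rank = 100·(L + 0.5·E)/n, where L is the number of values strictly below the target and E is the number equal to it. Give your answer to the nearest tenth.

Sorted: 4.3, 4.5, 4.6, 5.2, 5.4, 6.0, 6.4, 6.5, 6.6, 6.8, 6.9, 7.2, 7.3, 7.4, 7.5, 7.7.
Count below 7.3: L = 12; count equal: E = 1; n = 16.
Percentile rank = 100·(12 + 0.5·1)/16 = 100·12.5/16 = 78.12.

78.1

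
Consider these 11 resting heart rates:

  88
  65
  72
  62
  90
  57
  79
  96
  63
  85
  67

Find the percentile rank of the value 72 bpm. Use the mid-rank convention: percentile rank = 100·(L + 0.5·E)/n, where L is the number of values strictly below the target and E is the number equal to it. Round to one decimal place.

Sorted: 57, 62, 63, 65, 67, 72, 79, 85, 88, 90, 96.
Count below 72: L = 5; count equal: E = 1; n = 11.
Percentile rank = 100·(5 + 0.5·1)/11 = 100·5.5/11 = 50.

50.0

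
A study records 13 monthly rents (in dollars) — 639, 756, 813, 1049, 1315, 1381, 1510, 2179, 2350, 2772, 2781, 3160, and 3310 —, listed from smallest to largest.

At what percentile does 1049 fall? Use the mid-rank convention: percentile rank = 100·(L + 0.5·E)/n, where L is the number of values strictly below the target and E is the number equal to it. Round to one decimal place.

26.9

Count below 1049: L = 3; count equal: E = 1; n = 13.
Percentile rank = 100·(3 + 0.5·1)/13 = 100·3.5/13 = 26.92.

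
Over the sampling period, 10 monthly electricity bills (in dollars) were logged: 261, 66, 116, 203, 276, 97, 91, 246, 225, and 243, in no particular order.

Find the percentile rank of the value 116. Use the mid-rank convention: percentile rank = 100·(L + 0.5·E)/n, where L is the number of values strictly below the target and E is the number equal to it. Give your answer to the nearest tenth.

Sorted: 66, 91, 97, 116, 203, 225, 243, 246, 261, 276.
Count below 116: L = 3; count equal: E = 1; n = 10.
Percentile rank = 100·(3 + 0.5·1)/10 = 100·3.5/10 = 35.

35.0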